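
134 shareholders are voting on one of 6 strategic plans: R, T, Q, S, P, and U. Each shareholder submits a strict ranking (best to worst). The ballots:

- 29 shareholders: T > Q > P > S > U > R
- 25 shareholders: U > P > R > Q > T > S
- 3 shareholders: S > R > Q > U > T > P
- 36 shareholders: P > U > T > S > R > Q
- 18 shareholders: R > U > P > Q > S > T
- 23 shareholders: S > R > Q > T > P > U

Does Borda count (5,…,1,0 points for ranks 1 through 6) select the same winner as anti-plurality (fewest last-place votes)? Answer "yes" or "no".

Borda — scores: R 305, T 327, Q 280, S 278, P 444, U 376. Winner: P.
Anti-plurality — last-place votes: R 29, T 18, Q 36, S 25, P 3, U 23. Winner: P.
The two methods agree.

yes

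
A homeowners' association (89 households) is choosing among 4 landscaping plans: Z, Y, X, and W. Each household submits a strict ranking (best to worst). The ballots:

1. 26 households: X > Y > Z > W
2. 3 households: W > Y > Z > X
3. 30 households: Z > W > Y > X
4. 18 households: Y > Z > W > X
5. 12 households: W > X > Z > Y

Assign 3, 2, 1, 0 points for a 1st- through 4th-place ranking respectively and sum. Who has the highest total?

Z: 26·1 + 3·1 + 30·3 + 18·2 + 12·1 = 167
Y: 26·2 + 3·2 + 30·1 + 18·3 + 12·0 = 142
X: 26·3 + 3·0 + 30·0 + 18·0 + 12·2 = 102
W: 26·0 + 3·3 + 30·2 + 18·1 + 12·3 = 123
Z has the highest Borda score (167).

Z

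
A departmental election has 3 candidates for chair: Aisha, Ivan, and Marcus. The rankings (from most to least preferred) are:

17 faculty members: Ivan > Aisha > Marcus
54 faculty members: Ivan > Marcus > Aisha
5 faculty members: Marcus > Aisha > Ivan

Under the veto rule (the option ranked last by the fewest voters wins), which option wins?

Last-place votes: Aisha 54, Ivan 5, Marcus 17.
Ivan is ranked last by the fewest voters, so Ivan wins.

Ivan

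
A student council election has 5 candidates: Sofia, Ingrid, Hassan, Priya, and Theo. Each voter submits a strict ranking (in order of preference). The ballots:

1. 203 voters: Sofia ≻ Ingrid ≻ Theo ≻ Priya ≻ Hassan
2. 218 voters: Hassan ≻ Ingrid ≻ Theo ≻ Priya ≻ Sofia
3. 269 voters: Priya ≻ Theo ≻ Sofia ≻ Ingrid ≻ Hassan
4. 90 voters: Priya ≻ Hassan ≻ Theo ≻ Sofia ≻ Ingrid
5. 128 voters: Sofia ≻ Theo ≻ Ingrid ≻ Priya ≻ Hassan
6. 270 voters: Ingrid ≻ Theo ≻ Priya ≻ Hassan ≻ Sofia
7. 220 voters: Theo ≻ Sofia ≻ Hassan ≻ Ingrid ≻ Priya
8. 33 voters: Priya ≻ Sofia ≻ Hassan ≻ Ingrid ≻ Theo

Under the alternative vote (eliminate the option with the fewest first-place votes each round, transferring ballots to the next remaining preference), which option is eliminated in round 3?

Priya

Round 1: Sofia 331, Ingrid 270, Hassan 218, Priya 392, Theo 220. Eliminate Hassan.
Round 2: Sofia 331, Ingrid 488, Priya 392, Theo 220. Eliminate Theo.
Round 3: Sofia 551, Ingrid 488, Priya 392. Eliminate Priya.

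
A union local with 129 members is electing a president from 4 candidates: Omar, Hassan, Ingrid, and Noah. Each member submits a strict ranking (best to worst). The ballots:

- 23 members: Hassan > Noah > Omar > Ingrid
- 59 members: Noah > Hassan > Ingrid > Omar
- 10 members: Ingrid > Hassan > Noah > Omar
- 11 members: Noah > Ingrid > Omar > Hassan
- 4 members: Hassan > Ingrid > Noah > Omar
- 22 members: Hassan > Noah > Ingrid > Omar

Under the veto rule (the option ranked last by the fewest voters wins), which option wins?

Noah

Last-place votes: Omar 95, Hassan 11, Ingrid 23, Noah 0.
Noah is ranked last by the fewest voters, so Noah wins.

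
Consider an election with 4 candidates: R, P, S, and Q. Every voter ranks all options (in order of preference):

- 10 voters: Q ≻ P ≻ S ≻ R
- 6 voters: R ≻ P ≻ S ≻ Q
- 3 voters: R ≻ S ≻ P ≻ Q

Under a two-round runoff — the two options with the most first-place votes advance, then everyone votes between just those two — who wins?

Q

Round 1 first-place votes: R 9, P 0, S 0, Q 10.
Q and R advance.
Runoff: Q is preferred to R by 10 voters; R by 9.
Q wins the runoff.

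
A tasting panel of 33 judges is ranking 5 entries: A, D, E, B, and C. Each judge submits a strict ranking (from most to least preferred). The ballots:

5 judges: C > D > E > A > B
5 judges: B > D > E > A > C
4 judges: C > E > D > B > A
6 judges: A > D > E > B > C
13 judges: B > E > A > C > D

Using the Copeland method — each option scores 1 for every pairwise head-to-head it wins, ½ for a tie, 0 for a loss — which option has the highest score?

B

A: beats D and C; loses to E and B → score 2.
D: loses to A, E, B, and C → score 0.
E: beats A, D, and C; loses to B → score 3.
B: beats A, D, E, and C → score 4.
C: beats D; loses to A, E, and B → score 1.
B has the best pairwise record.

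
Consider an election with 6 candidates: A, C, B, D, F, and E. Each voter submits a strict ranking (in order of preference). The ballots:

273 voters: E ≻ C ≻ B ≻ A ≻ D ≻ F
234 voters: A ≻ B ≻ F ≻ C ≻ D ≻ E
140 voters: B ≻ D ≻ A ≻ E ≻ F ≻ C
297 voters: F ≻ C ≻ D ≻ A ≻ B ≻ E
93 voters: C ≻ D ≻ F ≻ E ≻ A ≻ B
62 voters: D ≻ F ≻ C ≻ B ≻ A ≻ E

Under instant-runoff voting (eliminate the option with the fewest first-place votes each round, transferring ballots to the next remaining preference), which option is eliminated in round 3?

Round 1: A 234, C 93, B 140, D 62, F 297, E 273. Eliminate D.
Round 2: A 234, C 93, B 140, F 359, E 273. Eliminate C.
Round 3: A 234, B 140, F 452, E 273. Eliminate B.

B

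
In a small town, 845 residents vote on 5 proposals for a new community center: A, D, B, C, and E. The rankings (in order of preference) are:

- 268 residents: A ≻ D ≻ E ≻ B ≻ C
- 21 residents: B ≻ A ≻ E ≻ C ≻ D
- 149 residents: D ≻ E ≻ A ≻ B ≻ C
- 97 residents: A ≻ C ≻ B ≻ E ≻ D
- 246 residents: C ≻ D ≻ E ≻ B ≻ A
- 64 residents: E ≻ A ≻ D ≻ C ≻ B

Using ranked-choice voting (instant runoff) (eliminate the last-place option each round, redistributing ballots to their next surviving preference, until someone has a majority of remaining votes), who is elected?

Round 1: A 365, D 149, B 21, C 246, E 64. Eliminate B.
Round 2: A 386, D 149, C 246, E 64. Eliminate E.
Round 3: A 450, D 149, C 246. A has a majority.

A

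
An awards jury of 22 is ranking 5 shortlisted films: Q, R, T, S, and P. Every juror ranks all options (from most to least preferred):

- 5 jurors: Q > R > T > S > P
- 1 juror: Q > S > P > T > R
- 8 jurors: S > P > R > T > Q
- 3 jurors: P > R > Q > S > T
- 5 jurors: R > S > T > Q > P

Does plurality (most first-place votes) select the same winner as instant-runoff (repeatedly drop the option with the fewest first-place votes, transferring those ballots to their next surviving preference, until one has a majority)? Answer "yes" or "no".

Plurality — first-place votes: Q 6, R 5, T 0, S 8, P 3. Winner: S.
Instant-runoff — R1 Q 6, R 5, T 0, S 8, P 3 (T out); R2 Q 6, R 5, S 8, P 3 (P out); R3 Q 6, R 8, S 8 (Q out); R4 R 13, S 9 (R winner). Winner: R.
The two methods disagree.

no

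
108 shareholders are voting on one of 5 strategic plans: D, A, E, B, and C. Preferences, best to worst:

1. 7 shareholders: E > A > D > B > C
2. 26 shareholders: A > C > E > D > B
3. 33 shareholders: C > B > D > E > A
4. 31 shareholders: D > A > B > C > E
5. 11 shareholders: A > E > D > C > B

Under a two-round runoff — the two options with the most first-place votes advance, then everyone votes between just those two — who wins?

Round 1 first-place votes: D 31, A 37, E 7, B 0, C 33.
A and C advance.
Runoff: A is preferred to C by 75 voters; C by 33.
A wins the runoff.

A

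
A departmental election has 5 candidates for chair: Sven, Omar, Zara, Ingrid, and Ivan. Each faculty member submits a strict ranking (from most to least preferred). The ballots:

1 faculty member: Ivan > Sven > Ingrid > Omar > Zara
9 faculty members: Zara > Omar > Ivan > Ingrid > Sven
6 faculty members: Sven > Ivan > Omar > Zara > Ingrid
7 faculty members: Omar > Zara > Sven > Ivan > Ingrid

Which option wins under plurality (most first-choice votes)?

Zara

First-place votes: Sven 6, Omar 7, Zara 9, Ingrid 0, Ivan 1.
Zara has the most first-place votes.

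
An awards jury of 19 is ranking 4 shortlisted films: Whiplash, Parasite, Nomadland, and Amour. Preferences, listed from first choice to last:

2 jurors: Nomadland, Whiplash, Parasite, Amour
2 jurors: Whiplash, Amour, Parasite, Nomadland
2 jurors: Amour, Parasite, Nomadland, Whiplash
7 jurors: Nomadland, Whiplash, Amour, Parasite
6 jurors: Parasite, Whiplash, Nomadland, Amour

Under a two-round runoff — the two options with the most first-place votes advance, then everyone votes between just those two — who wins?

Parasite

Round 1 first-place votes: Whiplash 2, Parasite 6, Nomadland 9, Amour 2.
Nomadland and Parasite advance.
Runoff: Nomadland is preferred to Parasite by 9 voters; Parasite by 10.
Parasite wins the runoff.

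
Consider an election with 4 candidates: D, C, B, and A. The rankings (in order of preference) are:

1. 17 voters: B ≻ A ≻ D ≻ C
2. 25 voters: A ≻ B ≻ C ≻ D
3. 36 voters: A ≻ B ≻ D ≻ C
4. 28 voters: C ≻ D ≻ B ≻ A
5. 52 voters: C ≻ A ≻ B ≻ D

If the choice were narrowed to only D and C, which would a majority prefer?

C

Voters preferring D to C: 53; preferring C to D: 105.
C wins the head-to-head.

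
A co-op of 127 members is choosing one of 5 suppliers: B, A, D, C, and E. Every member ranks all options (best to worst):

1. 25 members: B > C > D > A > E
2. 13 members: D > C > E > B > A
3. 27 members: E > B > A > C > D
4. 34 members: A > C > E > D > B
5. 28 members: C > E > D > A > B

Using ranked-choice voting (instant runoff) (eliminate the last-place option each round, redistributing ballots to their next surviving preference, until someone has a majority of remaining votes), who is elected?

Round 1: B 25, A 34, D 13, C 28, E 27. Eliminate D.
Round 2: B 25, A 34, C 41, E 27. Eliminate B.
Round 3: A 34, C 66, E 27. C has a majority.

C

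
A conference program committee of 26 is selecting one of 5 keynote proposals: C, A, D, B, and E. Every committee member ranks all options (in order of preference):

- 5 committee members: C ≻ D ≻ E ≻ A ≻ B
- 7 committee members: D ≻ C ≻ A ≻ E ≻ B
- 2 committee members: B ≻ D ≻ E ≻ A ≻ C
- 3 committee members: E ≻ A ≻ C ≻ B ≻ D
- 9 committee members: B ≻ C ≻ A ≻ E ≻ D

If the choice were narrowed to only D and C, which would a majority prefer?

C

Voters preferring D to C: 9; preferring C to D: 17.
C wins the head-to-head.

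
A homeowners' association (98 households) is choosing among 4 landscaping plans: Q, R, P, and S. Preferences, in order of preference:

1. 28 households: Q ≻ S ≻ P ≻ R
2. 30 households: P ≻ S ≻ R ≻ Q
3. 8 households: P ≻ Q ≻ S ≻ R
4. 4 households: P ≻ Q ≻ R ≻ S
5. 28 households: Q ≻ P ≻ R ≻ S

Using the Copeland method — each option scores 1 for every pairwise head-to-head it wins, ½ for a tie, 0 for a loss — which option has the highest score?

Q

Q: beats R, P, and S → score 3.
R: loses to Q, P, and S → score 0.
P: beats R and S; loses to Q → score 2.
S: beats R; loses to Q and P → score 1.
Q has the best pairwise record.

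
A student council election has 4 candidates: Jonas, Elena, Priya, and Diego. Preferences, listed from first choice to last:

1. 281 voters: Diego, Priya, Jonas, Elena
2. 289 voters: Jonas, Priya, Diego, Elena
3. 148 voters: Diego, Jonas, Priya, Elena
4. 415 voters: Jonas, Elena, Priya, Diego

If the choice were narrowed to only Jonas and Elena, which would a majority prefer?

Jonas

Voters preferring Jonas to Elena: 1133; preferring Elena to Jonas: 0.
Jonas wins the head-to-head.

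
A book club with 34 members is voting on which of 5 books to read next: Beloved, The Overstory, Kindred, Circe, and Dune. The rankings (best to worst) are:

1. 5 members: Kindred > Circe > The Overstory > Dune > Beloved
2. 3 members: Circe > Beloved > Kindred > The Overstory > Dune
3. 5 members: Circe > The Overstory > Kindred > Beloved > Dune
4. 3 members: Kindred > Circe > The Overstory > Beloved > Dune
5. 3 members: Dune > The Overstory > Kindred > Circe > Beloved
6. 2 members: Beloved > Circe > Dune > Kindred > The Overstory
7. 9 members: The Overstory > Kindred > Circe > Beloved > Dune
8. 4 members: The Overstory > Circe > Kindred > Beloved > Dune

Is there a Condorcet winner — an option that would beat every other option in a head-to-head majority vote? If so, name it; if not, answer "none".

Checking pairwise contests:
The Overstory beats Beloved 29–5.
Circe beats The Overstory 18–16.
The Overstory beats Kindred 21–13.
Kindred beats Circe 20–14.
Beloved beats Dune 26–8.
Every option loses at least one head-to-head, so there is no Condorcet winner.

none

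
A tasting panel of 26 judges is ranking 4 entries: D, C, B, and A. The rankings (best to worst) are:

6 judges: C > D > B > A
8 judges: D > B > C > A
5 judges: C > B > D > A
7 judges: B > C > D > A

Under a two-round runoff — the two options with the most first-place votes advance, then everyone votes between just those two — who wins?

Round 1 first-place votes: D 8, C 11, B 7, A 0.
C and D advance.
Runoff: C is preferred to D by 18 voters; D by 8.
C wins the runoff.

C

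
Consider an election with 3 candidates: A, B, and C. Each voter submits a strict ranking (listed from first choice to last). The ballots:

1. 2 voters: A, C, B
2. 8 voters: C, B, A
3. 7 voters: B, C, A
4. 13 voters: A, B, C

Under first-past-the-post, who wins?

A

First-place votes: A 15, B 7, C 8.
A has the most first-place votes.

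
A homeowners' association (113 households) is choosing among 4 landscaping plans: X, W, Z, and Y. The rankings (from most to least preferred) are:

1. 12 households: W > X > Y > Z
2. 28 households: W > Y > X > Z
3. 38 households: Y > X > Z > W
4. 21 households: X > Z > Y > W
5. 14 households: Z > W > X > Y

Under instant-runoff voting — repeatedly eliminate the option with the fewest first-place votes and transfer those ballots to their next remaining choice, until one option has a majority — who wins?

Y

Round 1: X 21, W 40, Z 14, Y 38. Eliminate Z.
Round 2: X 21, W 54, Y 38. Eliminate X.
Round 3: W 54, Y 59. Y has a majority.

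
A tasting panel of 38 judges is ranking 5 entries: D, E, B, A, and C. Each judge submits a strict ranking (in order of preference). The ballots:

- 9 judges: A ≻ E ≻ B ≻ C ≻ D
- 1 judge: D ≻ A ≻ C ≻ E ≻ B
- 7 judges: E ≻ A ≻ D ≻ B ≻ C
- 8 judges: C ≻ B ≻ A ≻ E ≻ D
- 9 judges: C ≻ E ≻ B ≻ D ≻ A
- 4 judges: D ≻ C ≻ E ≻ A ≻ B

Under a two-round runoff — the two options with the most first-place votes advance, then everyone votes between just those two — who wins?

Round 1 first-place votes: D 5, E 7, B 0, A 9, C 17.
C and A advance.
Runoff: C is preferred to A by 21 voters; A by 17.
C wins the runoff.

C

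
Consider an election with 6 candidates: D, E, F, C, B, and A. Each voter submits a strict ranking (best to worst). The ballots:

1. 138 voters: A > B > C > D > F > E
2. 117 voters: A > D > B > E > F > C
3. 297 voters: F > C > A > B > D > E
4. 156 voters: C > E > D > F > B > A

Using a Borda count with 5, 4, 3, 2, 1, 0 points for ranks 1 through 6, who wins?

D: 138·2 + 117·4 + 297·1 + 156·3 = 1509
E: 138·0 + 117·2 + 297·0 + 156·4 = 858
F: 138·1 + 117·1 + 297·5 + 156·2 = 2052
C: 138·3 + 117·0 + 297·4 + 156·5 = 2382
B: 138·4 + 117·3 + 297·2 + 156·1 = 1653
A: 138·5 + 117·5 + 297·3 + 156·0 = 2166
C has the highest Borda score (2382).

C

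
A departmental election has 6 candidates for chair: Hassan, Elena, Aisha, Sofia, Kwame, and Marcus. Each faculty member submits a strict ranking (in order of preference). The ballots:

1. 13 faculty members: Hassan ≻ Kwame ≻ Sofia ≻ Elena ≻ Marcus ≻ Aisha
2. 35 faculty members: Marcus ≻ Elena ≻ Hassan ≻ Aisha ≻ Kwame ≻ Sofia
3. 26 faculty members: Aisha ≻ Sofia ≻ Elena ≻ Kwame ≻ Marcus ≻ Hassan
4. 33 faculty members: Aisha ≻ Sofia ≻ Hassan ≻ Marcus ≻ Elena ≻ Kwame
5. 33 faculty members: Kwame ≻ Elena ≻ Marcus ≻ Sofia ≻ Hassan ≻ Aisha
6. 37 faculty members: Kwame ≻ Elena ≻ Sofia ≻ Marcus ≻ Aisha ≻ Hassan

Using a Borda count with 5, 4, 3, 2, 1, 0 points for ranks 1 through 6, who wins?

Hassan: 13·5 + 35·3 + 26·0 + 33·3 + 33·1 + 37·0 = 302
Elena: 13·2 + 35·4 + 26·3 + 33·1 + 33·4 + 37·4 = 557
Aisha: 13·0 + 35·2 + 26·5 + 33·5 + 33·0 + 37·1 = 402
Sofia: 13·3 + 35·0 + 26·4 + 33·4 + 33·2 + 37·3 = 452
Kwame: 13·4 + 35·1 + 26·2 + 33·0 + 33·5 + 37·5 = 489
Marcus: 13·1 + 35·5 + 26·1 + 33·2 + 33·3 + 37·2 = 453
Elena has the highest Borda score (557).

Elena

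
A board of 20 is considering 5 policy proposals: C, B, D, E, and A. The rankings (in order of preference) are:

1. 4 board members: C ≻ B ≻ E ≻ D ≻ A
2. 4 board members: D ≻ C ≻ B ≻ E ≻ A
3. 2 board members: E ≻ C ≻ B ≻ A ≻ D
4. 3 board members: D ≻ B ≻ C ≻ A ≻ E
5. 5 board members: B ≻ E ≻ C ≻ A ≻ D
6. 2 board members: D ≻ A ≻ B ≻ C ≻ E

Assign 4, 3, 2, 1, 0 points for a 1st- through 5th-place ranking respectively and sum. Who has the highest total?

B

C: 4·4 + 4·3 + 2·3 + 3·2 + 5·2 + 2·1 = 52
B: 4·3 + 4·2 + 2·2 + 3·3 + 5·4 + 2·2 = 57
D: 4·1 + 4·4 + 2·0 + 3·4 + 5·0 + 2·4 = 40
E: 4·2 + 4·1 + 2·4 + 3·0 + 5·3 + 2·0 = 35
A: 4·0 + 4·0 + 2·1 + 3·1 + 5·1 + 2·3 = 16
B has the highest Borda score (57).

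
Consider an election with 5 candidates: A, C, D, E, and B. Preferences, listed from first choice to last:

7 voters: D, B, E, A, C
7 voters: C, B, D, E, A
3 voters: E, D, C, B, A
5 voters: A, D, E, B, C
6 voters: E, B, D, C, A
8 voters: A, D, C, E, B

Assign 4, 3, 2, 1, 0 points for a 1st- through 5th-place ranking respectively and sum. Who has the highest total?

A: 7·1 + 7·0 + 3·0 + 5·4 + 6·0 + 8·4 = 59
C: 7·0 + 7·4 + 3·2 + 5·0 + 6·1 + 8·2 = 56
D: 7·4 + 7·2 + 3·3 + 5·3 + 6·2 + 8·3 = 102
E: 7·2 + 7·1 + 3·4 + 5·2 + 6·4 + 8·1 = 75
B: 7·3 + 7·3 + 3·1 + 5·1 + 6·3 + 8·0 = 68
D has the highest Borda score (102).

D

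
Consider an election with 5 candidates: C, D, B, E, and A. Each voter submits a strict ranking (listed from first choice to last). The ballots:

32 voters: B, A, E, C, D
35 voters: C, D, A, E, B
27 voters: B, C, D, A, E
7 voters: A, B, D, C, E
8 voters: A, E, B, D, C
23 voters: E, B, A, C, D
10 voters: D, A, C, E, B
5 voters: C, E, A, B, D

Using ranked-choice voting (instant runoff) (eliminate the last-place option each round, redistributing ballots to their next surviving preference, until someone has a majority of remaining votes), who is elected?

B

Round 1: C 40, D 10, B 59, E 23, A 15. Eliminate D.
Round 2: C 40, B 59, E 23, A 25. Eliminate E.
Round 3: C 40, B 82, A 25. B has a majority.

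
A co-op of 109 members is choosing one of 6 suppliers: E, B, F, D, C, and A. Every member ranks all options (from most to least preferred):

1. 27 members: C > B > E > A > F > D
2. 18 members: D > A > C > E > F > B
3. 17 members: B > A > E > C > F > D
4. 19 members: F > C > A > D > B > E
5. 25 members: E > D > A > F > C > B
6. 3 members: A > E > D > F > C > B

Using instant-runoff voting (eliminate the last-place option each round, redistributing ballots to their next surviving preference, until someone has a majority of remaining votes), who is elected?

C

Round 1: E 25, B 17, F 19, D 18, C 27, A 3. Eliminate A.
Round 2: E 28, B 17, F 19, D 18, C 27. Eliminate B.
Round 3: E 45, F 19, D 18, C 27. Eliminate D.
Round 4: E 45, F 19, C 45. Eliminate F.
Round 5: E 45, C 64. C has a majority.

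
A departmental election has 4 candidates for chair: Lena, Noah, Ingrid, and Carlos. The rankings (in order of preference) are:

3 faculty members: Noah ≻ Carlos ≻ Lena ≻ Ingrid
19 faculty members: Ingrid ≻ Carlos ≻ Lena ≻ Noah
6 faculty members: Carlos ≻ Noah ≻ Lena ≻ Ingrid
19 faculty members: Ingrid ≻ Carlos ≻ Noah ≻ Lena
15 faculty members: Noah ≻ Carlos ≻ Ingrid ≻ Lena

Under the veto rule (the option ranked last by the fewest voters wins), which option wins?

Last-place votes: Lena 34, Noah 19, Ingrid 9, Carlos 0.
Carlos is ranked last by the fewest voters, so Carlos wins.

Carlos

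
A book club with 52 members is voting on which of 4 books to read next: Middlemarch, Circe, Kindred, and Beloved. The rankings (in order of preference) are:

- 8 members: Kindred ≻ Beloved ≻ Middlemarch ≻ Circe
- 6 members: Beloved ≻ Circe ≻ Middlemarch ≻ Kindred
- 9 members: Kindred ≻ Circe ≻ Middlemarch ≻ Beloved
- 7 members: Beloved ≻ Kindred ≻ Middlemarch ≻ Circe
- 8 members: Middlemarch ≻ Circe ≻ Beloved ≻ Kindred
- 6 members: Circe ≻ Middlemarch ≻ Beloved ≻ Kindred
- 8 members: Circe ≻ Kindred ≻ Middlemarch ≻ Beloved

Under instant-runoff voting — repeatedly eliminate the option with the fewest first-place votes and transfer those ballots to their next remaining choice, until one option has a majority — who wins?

Round 1: Middlemarch 8, Circe 14, Kindred 17, Beloved 13. Eliminate Middlemarch.
Round 2: Circe 22, Kindred 17, Beloved 13. Eliminate Beloved.
Round 3: Circe 28, Kindred 24. Circe has a majority.

Circe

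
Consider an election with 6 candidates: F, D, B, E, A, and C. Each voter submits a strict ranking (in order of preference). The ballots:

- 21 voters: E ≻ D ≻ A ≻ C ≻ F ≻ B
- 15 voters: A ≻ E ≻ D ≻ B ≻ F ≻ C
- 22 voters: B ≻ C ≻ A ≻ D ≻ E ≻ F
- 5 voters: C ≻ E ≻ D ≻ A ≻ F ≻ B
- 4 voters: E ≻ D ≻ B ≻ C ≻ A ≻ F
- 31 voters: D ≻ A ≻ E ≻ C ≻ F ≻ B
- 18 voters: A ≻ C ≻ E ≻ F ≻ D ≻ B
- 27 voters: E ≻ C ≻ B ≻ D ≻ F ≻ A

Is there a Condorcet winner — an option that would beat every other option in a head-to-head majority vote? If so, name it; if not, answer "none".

Checking pairwise contests:
D beats F 125–18.
E beats D 90–53.
F beats B 75–68.
A beats E 86–57.
D beats A 88–55.
E beats C 98–45.
Every option loses at least one head-to-head, so there is no Condorcet winner.

none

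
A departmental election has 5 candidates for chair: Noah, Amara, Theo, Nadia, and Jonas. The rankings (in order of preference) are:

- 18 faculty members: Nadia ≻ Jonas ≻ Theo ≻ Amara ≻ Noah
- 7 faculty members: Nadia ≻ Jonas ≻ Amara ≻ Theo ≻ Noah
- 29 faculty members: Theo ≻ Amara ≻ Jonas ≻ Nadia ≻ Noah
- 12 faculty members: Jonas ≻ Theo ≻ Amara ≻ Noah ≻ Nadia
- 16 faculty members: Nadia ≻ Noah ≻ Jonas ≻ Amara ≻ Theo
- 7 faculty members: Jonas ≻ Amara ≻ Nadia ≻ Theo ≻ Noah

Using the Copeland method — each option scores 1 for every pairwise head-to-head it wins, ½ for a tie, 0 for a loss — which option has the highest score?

Jonas

Noah: loses to Amara, Theo, Nadia, and Jonas → score 0.
Amara: beats Noah and Nadia; loses to Theo and Jonas → score 2.
Theo: beats Noah and Amara; loses to Nadia and Jonas → score 2.
Nadia: beats Noah and Theo; loses to Amara and Jonas → score 2.
Jonas: beats Noah, Amara, Theo, and Nadia → score 4.
Jonas has the best pairwise record.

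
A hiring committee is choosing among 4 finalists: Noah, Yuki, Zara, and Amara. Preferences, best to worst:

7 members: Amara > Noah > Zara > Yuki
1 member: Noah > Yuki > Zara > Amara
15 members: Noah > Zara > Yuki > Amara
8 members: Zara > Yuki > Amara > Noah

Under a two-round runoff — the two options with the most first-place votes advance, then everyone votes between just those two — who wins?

Round 1 first-place votes: Noah 16, Yuki 0, Zara 8, Amara 7.
Noah and Zara advance.
Runoff: Noah is preferred to Zara by 23 voters; Zara by 8.
Noah wins the runoff.

Noah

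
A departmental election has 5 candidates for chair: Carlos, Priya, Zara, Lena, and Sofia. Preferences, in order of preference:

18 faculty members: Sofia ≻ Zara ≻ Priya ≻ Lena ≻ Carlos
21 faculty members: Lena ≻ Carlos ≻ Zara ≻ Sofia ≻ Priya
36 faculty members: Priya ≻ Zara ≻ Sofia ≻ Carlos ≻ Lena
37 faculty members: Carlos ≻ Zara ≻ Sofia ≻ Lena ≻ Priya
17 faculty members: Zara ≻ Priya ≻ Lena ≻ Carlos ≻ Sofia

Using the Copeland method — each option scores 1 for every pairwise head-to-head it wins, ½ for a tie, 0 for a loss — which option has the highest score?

Carlos: beats Lena and Sofia; loses to Priya and Zara → score 2.
Priya: beats Carlos and Lena; loses to Zara and Sofia → score 2.
Zara: beats Carlos, Priya, Lena, and Sofia → score 4.
Lena: loses to Carlos, Priya, Zara, and Sofia → score 0.
Sofia: beats Priya and Lena; loses to Carlos and Zara → score 2.
Zara has the best pairwise record.

Zara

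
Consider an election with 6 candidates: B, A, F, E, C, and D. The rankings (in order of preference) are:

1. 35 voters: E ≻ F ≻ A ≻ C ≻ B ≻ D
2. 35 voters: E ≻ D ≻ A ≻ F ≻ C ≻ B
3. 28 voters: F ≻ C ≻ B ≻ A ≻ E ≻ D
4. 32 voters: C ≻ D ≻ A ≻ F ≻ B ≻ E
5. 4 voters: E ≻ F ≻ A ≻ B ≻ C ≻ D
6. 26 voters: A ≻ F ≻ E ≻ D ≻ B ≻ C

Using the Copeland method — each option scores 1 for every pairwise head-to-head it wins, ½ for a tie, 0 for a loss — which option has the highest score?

A

B: loses to A, F, E, C, and D → score 0.
A: beats B, F, E, C, and D → score 5.
F: beats B, E, C, and D; loses to A → score 4.
E: beats B, C, and D; loses to A and F → score 3.
C: beats B and D; loses to A, F, and E → score 2.
D: beats B; loses to A, F, E, and C → score 1.
A has the best pairwise record.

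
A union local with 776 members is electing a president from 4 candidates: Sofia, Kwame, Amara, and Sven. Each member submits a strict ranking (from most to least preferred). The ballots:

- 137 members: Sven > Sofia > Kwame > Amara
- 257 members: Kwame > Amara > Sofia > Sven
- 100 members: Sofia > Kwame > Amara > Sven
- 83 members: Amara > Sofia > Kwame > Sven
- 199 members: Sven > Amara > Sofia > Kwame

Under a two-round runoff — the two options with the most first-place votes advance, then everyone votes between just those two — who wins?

Round 1 first-place votes: Sofia 100, Kwame 257, Amara 83, Sven 336.
Sven and Kwame advance.
Runoff: Sven is preferred to Kwame by 336 voters; Kwame by 440.
Kwame wins the runoff.

Kwame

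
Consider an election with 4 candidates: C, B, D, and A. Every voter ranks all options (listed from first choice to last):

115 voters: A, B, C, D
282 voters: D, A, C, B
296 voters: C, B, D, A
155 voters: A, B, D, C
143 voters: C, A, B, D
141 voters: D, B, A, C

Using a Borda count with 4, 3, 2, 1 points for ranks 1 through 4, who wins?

A

C: 115·2 + 282·2 + 296·4 + 155·1 + 143·4 + 141·1 = 2846
B: 115·3 + 282·1 + 296·3 + 155·3 + 143·2 + 141·3 = 2689
D: 115·1 + 282·4 + 296·2 + 155·2 + 143·1 + 141·4 = 2852
A: 115·4 + 282·3 + 296·1 + 155·4 + 143·3 + 141·2 = 2933
A has the highest Borda score (2933).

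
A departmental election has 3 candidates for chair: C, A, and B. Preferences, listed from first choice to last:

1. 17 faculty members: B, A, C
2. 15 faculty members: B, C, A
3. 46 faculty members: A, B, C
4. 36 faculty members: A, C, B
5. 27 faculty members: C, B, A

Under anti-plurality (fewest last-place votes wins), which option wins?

B

Last-place votes: C 63, A 42, B 36.
B is ranked last by the fewest voters, so B wins.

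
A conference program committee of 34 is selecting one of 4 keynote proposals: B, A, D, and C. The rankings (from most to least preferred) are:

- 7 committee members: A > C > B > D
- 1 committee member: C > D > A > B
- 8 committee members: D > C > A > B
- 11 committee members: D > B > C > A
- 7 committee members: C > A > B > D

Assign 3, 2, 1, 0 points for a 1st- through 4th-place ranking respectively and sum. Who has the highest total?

B: 7·1 + 1·0 + 8·0 + 11·2 + 7·1 = 36
A: 7·3 + 1·1 + 8·1 + 11·0 + 7·2 = 44
D: 7·0 + 1·2 + 8·3 + 11·3 + 7·0 = 59
C: 7·2 + 1·3 + 8·2 + 11·1 + 7·3 = 65
C has the highest Borda score (65).

C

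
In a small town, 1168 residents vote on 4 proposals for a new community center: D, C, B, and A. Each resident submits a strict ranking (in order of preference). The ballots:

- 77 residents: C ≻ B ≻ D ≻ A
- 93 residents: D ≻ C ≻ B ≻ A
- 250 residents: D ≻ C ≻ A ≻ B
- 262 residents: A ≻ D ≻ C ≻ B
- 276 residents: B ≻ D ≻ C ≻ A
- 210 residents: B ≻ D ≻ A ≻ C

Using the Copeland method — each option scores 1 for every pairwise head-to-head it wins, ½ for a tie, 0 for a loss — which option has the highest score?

D: beats C, B, and A → score 3.
C: beats B and A; loses to D → score 2.
B: beats A; loses to D and C → score 1.
A: loses to D, C, and B → score 0.
D has the best pairwise record.

D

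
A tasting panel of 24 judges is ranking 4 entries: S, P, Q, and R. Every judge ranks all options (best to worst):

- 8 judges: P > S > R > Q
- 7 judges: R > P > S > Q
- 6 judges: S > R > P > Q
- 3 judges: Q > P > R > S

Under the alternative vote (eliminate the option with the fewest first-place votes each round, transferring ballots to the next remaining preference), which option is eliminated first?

Q

Round 1: S 6, P 8, Q 3, R 7. Eliminate Q.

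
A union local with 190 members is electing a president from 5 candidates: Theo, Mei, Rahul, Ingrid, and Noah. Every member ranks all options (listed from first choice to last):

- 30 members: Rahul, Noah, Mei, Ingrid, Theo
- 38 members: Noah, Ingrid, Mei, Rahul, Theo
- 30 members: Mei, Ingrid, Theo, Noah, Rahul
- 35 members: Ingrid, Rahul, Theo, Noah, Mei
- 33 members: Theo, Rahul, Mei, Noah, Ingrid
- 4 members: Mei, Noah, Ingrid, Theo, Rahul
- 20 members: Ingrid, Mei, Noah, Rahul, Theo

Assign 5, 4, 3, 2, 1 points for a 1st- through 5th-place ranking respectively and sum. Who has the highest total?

Ingrid

Theo: 30·1 + 38·1 + 30·3 + 35·3 + 33·5 + 4·2 + 20·1 = 456
Mei: 30·3 + 38·3 + 30·5 + 35·1 + 33·3 + 4·5 + 20·4 = 588
Rahul: 30·5 + 38·2 + 30·1 + 35·4 + 33·4 + 4·1 + 20·2 = 572
Ingrid: 30·2 + 38·4 + 30·4 + 35·5 + 33·1 + 4·3 + 20·5 = 652
Noah: 30·4 + 38·5 + 30·2 + 35·2 + 33·2 + 4·4 + 20·3 = 582
Ingrid has the highest Borda score (652).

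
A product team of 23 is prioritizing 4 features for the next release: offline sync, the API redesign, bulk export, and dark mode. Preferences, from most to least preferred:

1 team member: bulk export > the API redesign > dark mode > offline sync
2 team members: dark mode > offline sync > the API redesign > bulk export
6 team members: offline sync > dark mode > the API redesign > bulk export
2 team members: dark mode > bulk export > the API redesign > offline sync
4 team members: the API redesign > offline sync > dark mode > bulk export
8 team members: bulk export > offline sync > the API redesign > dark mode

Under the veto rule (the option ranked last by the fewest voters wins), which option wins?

Last-place votes: offline sync 3, the API redesign 0, bulk export 12, dark mode 8.
the API redesign is ranked last by the fewest voters, so the API redesign wins.

the API redesign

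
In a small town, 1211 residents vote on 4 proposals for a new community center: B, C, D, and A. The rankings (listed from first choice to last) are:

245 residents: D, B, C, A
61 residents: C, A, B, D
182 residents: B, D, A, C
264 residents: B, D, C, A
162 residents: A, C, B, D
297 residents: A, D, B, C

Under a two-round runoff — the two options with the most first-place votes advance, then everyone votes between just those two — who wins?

Round 1 first-place votes: B 446, C 61, D 245, A 459.
A and B advance.
Runoff: A is preferred to B by 520 voters; B by 691.
B wins the runoff.

B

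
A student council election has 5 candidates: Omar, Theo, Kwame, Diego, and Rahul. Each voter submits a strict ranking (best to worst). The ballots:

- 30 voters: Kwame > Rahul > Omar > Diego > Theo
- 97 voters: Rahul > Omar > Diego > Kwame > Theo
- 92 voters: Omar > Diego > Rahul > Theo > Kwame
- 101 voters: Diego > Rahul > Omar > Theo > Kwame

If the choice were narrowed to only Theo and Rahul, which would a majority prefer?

Voters preferring Theo to Rahul: 0; preferring Rahul to Theo: 320.
Rahul wins the head-to-head.

Rahul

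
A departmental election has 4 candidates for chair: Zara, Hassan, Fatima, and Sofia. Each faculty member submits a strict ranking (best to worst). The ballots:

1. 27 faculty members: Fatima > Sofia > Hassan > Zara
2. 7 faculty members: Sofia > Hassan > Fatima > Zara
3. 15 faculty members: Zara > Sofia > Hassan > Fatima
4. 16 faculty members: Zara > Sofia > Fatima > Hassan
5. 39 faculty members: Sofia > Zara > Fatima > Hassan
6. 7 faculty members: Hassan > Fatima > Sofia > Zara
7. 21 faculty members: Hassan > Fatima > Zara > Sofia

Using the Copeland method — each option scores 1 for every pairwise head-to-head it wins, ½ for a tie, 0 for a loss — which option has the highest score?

Sofia

Zara: beats Hassan and Fatima; loses to Sofia → score 2.
Hassan: loses to Zara, Fatima, and Sofia → score 0.
Fatima: beats Hassan; loses to Zara and Sofia → score 1.
Sofia: beats Zara, Hassan, and Fatima → score 3.
Sofia has the best pairwise record.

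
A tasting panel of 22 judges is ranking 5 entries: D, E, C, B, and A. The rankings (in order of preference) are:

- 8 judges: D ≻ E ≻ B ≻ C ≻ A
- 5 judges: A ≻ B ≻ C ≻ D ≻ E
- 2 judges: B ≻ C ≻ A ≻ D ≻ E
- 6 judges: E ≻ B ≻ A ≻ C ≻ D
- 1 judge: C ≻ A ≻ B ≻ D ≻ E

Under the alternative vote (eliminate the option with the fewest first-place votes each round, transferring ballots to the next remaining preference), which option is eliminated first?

Round 1: D 8, E 6, C 1, B 2, A 5. Eliminate C.

C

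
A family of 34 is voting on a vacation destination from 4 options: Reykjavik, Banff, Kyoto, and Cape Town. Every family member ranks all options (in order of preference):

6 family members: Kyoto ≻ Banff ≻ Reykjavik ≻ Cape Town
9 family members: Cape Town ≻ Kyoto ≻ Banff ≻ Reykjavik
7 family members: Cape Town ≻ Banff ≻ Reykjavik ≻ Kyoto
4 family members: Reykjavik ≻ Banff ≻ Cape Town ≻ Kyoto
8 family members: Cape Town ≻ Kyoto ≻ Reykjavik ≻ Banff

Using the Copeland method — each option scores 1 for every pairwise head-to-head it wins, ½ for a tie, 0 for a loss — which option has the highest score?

Cape Town

Reykjavik: loses to Banff, Kyoto, and Cape Town → score 0.
Banff: beats Reykjavik; loses to Kyoto and Cape Town → score 1.
Kyoto: beats Reykjavik and Banff; loses to Cape Town → score 2.
Cape Town: beats Reykjavik, Banff, and Kyoto → score 3.
Cape Town has the best pairwise record.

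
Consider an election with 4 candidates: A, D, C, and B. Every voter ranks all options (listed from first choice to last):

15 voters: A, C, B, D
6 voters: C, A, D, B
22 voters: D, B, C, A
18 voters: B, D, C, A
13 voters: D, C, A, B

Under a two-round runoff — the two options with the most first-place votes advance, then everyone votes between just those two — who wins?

D

Round 1 first-place votes: A 15, D 35, C 6, B 18.
D and B advance.
Runoff: D is preferred to B by 41 voters; B by 33.
D wins the runoff.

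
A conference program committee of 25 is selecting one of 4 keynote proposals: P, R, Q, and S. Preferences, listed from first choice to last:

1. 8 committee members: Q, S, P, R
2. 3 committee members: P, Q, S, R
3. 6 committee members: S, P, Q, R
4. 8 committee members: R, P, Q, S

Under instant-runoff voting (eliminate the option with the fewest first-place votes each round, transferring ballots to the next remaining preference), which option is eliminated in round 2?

S

Round 1: P 3, R 8, Q 8, S 6. Eliminate P.
Round 2: R 8, Q 11, S 6. Eliminate S.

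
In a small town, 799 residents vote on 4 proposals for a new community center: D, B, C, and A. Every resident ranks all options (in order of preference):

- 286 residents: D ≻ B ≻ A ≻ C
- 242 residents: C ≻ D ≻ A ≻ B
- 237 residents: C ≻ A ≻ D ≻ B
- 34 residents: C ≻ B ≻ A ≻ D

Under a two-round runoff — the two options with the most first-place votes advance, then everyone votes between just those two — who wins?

Round 1 first-place votes: D 286, B 0, C 513, A 0.
C and D advance.
Runoff: C is preferred to D by 513 voters; D by 286.
C wins the runoff.

C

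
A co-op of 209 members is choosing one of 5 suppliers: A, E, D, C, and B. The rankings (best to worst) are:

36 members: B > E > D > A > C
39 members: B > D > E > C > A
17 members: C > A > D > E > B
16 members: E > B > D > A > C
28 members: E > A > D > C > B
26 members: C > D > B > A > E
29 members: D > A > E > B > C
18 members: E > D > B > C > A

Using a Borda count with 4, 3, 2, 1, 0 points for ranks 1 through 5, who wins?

D

A: 36·1 + 39·0 + 17·3 + 16·1 + 28·3 + 26·1 + 29·3 + 18·0 = 300
E: 36·3 + 39·2 + 17·1 + 16·4 + 28·4 + 26·0 + 29·2 + 18·4 = 509
D: 36·2 + 39·3 + 17·2 + 16·2 + 28·2 + 26·3 + 29·4 + 18·3 = 559
C: 36·0 + 39·1 + 17·4 + 16·0 + 28·1 + 26·4 + 29·0 + 18·1 = 257
B: 36·4 + 39·4 + 17·0 + 16·3 + 28·0 + 26·2 + 29·1 + 18·2 = 465
D has the highest Borda score (559).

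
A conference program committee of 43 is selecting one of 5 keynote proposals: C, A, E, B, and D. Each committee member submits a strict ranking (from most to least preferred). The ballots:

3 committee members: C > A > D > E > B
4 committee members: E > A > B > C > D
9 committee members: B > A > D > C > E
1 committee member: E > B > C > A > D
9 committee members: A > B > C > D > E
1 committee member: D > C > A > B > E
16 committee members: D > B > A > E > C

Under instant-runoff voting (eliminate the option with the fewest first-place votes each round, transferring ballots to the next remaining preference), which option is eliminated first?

Round 1: C 3, A 9, E 5, B 9, D 17. Eliminate C.

C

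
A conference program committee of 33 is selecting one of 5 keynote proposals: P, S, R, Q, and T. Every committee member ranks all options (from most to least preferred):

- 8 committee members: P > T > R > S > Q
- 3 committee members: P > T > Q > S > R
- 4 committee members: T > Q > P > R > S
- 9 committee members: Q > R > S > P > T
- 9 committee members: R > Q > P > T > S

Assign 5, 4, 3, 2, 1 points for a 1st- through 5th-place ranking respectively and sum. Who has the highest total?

P: 8·5 + 3·5 + 4·3 + 9·2 + 9·3 = 112
S: 8·2 + 3·2 + 4·1 + 9·3 + 9·1 = 62
R: 8·3 + 3·1 + 4·2 + 9·4 + 9·5 = 116
Q: 8·1 + 3·3 + 4·4 + 9·5 + 9·4 = 114
T: 8·4 + 3·4 + 4·5 + 9·1 + 9·2 = 91
R has the highest Borda score (116).

R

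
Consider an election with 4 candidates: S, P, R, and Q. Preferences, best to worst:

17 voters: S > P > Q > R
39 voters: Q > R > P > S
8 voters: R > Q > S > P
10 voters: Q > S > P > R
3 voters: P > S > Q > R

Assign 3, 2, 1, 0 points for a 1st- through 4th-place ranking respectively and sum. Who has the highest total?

Q

S: 17·3 + 39·0 + 8·1 + 10·2 + 3·2 = 85
P: 17·2 + 39·1 + 8·0 + 10·1 + 3·3 = 92
R: 17·0 + 39·2 + 8·3 + 10·0 + 3·0 = 102
Q: 17·1 + 39·3 + 8·2 + 10·3 + 3·1 = 183
Q has the highest Borda score (183).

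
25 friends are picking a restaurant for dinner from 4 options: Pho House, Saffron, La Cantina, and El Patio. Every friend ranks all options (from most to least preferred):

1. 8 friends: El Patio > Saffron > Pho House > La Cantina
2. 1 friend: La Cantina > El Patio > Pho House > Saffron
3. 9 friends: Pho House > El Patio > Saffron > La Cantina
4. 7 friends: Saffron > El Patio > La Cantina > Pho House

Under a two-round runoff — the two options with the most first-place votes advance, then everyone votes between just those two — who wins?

Round 1 first-place votes: Pho House 9, Saffron 7, La Cantina 1, El Patio 8.
Pho House and El Patio advance.
Runoff: Pho House is preferred to El Patio by 9 voters; El Patio by 16.
El Patio wins the runoff.

El Patio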